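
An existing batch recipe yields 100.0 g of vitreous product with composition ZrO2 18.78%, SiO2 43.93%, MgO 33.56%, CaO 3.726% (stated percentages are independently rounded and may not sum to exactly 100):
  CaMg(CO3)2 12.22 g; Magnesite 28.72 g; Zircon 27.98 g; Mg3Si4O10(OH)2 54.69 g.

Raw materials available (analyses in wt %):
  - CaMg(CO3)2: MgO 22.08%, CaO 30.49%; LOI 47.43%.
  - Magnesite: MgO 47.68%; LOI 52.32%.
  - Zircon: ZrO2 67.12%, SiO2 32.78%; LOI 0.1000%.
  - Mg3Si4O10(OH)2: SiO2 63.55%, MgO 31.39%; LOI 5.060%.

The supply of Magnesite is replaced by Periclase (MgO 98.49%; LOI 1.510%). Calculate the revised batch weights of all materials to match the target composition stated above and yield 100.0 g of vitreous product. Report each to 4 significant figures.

The working math keeps full float precision in every operation. Intermediates are displayed, with 4-significant-figure rounding, alongside each step. Each reported number carries a single rounding. All derived quantities (the four compositions, glass mass, the totals, yield, LOI) are re-derived at full precision from the batch weights on 100.0 g of glass exactly as shown in the question or the answer.
The oxide mass targets at 100.0 g vitreous product:
  ZrO2: 18.78% × 100.0 = 18.78 g
  SiO2: 43.93% × 100.0 = 43.93 g
  MgO: 33.56% × 100.0 = 33.56 g
  CaO: 3.726% × 100.0 = 3.726 g
Sums-versus-targets review working from each reported weight, at the basis given (summed amounts equal target values inside rounding margins):
  ZrO2: 27.98·0.6712 = 18.78 g (target 18.78 g)
  SiO2: 27.98·0.3278 + 54.69·0.6355 = 43.93 g (target 43.93 g)
  MgO: 12.22·0.2208 + 13.90·0.9849 + 54.69·0.3139 = 33.56 g (target 33.56 g)
  CaO: 12.22·0.3049 = 3.726 g (target 3.726 g)
Auditing the glass mass value: net batch after ignition = 99.99 g (the targets, summed, come to 100.0 g; basis as stated: 100.0 g — gaps are rounding artifacts).
Total batch = Σ batch = 108.8 g; the LOI term Σ batch·LOI equals 8.801 g; yield, glass over the total, = 91.91%.

Revised batch per 100.0 g vitreous product:
  CaMg(CO3)2: 12.22 g
  Periclase: 13.90 g
  Zircon: 27.98 g
  Mg3Si4O10(OH)2: 54.69 g
Total batch = 108.8 g; LOI loss = 8.801 g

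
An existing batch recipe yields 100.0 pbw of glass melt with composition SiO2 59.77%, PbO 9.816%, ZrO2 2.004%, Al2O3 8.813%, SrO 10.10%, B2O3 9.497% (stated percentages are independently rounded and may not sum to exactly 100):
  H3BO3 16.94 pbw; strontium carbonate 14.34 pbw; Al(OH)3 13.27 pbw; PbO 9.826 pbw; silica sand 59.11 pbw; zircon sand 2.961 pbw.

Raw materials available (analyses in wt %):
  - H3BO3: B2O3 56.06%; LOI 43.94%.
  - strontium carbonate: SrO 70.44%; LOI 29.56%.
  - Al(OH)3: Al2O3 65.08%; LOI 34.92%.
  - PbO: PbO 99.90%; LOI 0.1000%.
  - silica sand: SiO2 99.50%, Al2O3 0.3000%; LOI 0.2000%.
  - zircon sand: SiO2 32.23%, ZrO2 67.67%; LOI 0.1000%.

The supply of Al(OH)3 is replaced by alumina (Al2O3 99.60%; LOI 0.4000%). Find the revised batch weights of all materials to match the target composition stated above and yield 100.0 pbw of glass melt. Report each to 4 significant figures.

The whole derivation carries full float precision in all steps. Working values are shown (rounded to 4 significant digits) alongside each step — every reported number is rounded just once. The derived quantities, which include six oxide percentages, ignition loss, the totals, the yield, glass mass, are rebuilt in full precision, exactly as shown in problem or answer, using the weight values at 100.0 pbw of glass.
Per-oxide target masses for 100.0 pbw glass melt:
  SiO2: 59.77% × 100.0 = 59.77 pbw
  PbO: 9.816% × 100.0 = 9.816 pbw
  ZrO2: 2.004% × 100.0 = 2.004 pbw
  Al2O3: 8.813% × 100.0 = 8.813 pbw
  SrO: 10.10% × 100.0 = 10.10 pbw
  B2O3: 9.497% × 100.0 = 9.497 pbw
Balance tally, oxide-wise, using the reported weights, for the quoted basis mass (summed amounts equal target values modulo rounding of the values):
  SiO2: 59.11·0.9950 + 2.961·0.3223 = 59.77 pbw (target 59.77 pbw)
  PbO: 9.826·0.9990 = 9.816 pbw (target 9.816 pbw)
  ZrO2: 2.961·0.6767 = 2.004 pbw (target 2.004 pbw)
  Al2O3: 8.670·0.9960 + 59.11·0.003000 = 8.813 pbw (target 8.813 pbw)
  SrO: 14.34·0.7044 = 10.10 pbw (target 10.10 pbw)
  B2O3: 16.94·0.5606 = 9.497 pbw (target 9.497 pbw)
Glass-mass bookkeeping: batch total minus LOI = 100.0 pbw (targets for the oxides total 100.0 pbw; the stated basis being 100.0 pbw — a pure rounding effect).
Summing the batch: Σ batch = 111.8 pbw; the LOI term Σ batch·LOI equals 11.85 pbw; glass ÷ batch gives a yield of 89.41%.

Revised batch per 100.0 pbw glass melt:
  H3BO3: 16.94 pbw
  strontium carbonate: 14.34 pbw
  alumina: 8.670 pbw
  PbO: 9.826 pbw
  silica sand: 59.11 pbw
  zircon sand: 2.961 pbw
Total batch = 111.8 pbw; LOI loss = 11.85 pbw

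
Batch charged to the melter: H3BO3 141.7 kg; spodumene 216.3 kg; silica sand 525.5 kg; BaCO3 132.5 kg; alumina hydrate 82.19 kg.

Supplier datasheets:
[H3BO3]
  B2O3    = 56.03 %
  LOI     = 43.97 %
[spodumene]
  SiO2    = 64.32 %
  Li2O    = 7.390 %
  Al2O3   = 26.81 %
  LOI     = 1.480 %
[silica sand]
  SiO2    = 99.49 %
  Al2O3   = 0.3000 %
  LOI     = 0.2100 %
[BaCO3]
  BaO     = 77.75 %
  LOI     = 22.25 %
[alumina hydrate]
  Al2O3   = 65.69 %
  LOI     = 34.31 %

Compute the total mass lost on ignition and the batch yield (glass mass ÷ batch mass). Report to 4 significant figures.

Mid-chain values are displayed with 4-significant-figure rounding at each printed step — every computation carries full float precision in every operation. Each reported figure includes exactly one rounding; the derived quantities, which include the five compositions, net glass mass, the yield, LOI, totals, are computed in full float precision, exactly as shown in the problem or the answer, from the weighed amounts per 973.9 kg of glass.
Each material's LOI contribution:
  H3BO3: 141.7 × 0.4397 = 62.31 kg
  spodumene: 216.3 × 0.01480 = 3.201 kg
  silica sand: 525.5 × 0.002100 = 1.104 kg
  BaCO3: 132.5 × 0.2225 = 29.48 kg
  alumina hydrate: 82.19 × 0.3431 = 28.20 kg
Total LOI = 124.3 kg
Glass = batch − LOI = 1098 − 124.3 = 973.9 kg

LOI loss = 124.3 kg; glass = 973.9 kg; yield = 88.68%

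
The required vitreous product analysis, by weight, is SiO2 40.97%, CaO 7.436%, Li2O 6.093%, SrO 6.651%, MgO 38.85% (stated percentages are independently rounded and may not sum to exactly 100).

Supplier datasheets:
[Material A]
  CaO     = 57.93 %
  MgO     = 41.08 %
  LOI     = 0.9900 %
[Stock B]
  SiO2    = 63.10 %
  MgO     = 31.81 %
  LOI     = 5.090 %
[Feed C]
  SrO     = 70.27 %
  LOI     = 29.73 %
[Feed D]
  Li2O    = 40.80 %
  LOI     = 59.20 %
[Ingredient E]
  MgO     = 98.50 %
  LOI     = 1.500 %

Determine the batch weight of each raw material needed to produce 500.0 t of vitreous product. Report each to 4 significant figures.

Batch per 500.0 t vitreous product:
  Material A: 64.18 t
  Stock B: 324.6 t
  Feed C: 47.32 t
  Feed D: 74.67 t
  Ingredient E: 65.60 t
Total batch = 576.4 t; LOI loss = 76.41 t; yield = 86.74%

Working values are displayed (rounded to 4 significant digits) in the printout — the working math holds exact precision in every operation; each reported result is rounded only once — all derived quantities, which include LOI, the yield, totals, net glass mass, the five compositions, are carried at exact precision, as set out in the problem or answer text, from the weighed amounts per 500.0 t of glass.
The oxide mass targets at 500.0 t vitreous product:
  SiO2: 40.97% × 500.0 = 204.8 t
  CaO: 7.436% × 500.0 = 37.18 t
  Li2O: 6.093% × 500.0 = 30.46 t
  SrO: 6.651% × 500.0 = 33.26 t
  MgO: 38.85% × 500.0 = 194.2 t
Oxide-by-oxide audit per the reported batch figures, versus the basis set out (sums match the target masses modulo rounding of the values):
  SiO2: 324.6·0.6310 = 204.8 t (target 204.8 t)
  CaO: 64.18·0.5793 = 37.18 t (target 37.18 t)
  Li2O: 74.67·0.4080 = 30.47 t (target 30.46 t)
  SrO: 47.32·0.7027 = 33.25 t (target 33.26 t)
  MgO: 64.18·0.4108 + 324.6·0.3181 + 65.60·0.9850 = 194.2 t (target 194.2 t)
Mass balance on the glass: batch Σ − ignition loss = 500.0 t (summing oxide targets gives 500.0 t; versus the stated basis of 500.0 t — any gap is answer rounding).
Total batch = Σ batch = 576.4 t; loss to ignition Σ batch·LOI = 76.41 t; the yield ratio, glass ÷ batch: 86.74%.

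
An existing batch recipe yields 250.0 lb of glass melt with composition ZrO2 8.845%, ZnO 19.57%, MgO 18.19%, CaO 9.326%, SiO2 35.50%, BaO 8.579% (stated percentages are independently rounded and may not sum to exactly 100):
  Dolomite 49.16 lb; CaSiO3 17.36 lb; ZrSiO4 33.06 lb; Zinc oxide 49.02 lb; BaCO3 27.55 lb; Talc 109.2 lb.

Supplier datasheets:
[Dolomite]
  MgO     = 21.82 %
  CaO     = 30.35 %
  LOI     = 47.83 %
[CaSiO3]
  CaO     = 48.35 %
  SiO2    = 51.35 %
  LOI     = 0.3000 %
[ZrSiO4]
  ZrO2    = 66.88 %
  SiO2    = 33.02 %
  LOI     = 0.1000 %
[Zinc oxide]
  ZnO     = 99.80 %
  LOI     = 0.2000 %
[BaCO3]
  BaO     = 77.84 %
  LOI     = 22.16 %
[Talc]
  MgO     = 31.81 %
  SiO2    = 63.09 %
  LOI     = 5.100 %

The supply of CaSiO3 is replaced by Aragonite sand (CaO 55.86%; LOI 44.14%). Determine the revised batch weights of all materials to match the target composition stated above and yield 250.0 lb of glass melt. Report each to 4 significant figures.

All arithmetic runs at full float precision through every step — the intermediate values are shown, rounded to four significant digits, in the printout; exactly one rounding goes into every reported figure; derived quantities (totals, net glass mass, ignition loss, the yield, the six compositions) are computed from the batch weights on 250.0 lb of glass in full float precision as given in the problem or the answer.
Oxide mass targets, per 250.0 lb glass melt:
  ZrO2: 8.845% × 250.0 = 22.11 lb
  ZnO: 19.57% × 250.0 = 48.92 lb
  MgO: 18.19% × 250.0 = 45.48 lb
  CaO: 9.326% × 250.0 = 23.32 lb
  SiO2: 35.50% × 250.0 = 88.75 lb
  BaO: 8.579% × 250.0 = 21.45 lb
Oxide-by-oxide audit applying the batch weights above, relative to the basis at hand (each sum matches its target mass net of answer rounding effects):
  ZrO2: 33.06·0.6688 = 22.11 lb (target 22.11 lb)
  ZnO: 49.02·0.9980 = 48.92 lb (target 48.92 lb)
  MgO: 28.56·0.2182 + 123.4·0.3181 = 45.49 lb (target 45.48 lb)
  CaO: 28.56·0.3035 + 26.22·0.5586 = 23.31 lb (target 23.32 lb)
  SiO2: 33.06·0.3302 + 123.4·0.6309 = 88.77 lb (target 88.75 lb)
  BaO: 27.55·0.7784 = 21.44 lb (target 21.45 lb)
Glass-mass sanity pass: batch Σ − ignition loss = 250.0 lb (per-oxide target masses sum to 250.0 lb; versus the stated basis of 250.0 lb — deltas are rounding alone).
Summing the batch: Σ batch = 287.8 lb; the LOI term Σ batch·LOI equals 37.76 lb; glass ÷ batch gives a yield of 86.88%.

Revised batch per 250.0 lb glass melt:
  Dolomite: 28.56 lb
  Aragonite sand: 26.22 lb
  ZrSiO4: 33.06 lb
  Zinc oxide: 49.02 lb
  BaCO3: 27.55 lb
  Talc: 123.4 lb
Total batch = 287.8 lb; LOI loss = 37.76 lb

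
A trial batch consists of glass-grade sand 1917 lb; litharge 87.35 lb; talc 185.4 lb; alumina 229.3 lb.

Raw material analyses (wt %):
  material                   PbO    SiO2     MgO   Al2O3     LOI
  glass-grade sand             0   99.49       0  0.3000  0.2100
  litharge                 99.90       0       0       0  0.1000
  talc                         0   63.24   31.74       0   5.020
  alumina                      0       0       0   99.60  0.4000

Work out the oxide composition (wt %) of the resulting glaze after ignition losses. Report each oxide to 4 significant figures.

The intermediate values are displayed rounded off to 4 significant digits at each printed step. The working math holds full float precision from first step to last; exactly one rounding is applied to each reported value — derived quantities, which include net glass mass, the yield, LOI, four oxide percentages, totals, are rebuilt in full float precision, as written in the problem or the answer, from the batch weights for 2405 lb of glass.
Mass of each oxide from the mix:
  PbO: 87.35·0.9990 = 87.26 lb
  SiO2: 1917·0.9949 + 185.4·0.6324 = 2024 lb
  MgO: 185.4·0.3174 = 58.85 lb
  Al2O3: 1917·0.003000 + 229.3·0.9960 = 234.1 lb
LOI: 1917·0.002100 + 87.35·0.001000 + 185.4·0.05020 + 229.3·0.004000 = 14.34 lb
Glass mass = batch − LOI = 2419 − 14.34 = 2405 lb (equal to the oxide-mass sum)
percent by weight: oxide/glass ×100

Glass mass = 2405 lb (batch 2419 − LOI 14.34).
Composition: PbO 3.629%, SiO2 84.19%, MgO 2.447%, Al2O3 9.736%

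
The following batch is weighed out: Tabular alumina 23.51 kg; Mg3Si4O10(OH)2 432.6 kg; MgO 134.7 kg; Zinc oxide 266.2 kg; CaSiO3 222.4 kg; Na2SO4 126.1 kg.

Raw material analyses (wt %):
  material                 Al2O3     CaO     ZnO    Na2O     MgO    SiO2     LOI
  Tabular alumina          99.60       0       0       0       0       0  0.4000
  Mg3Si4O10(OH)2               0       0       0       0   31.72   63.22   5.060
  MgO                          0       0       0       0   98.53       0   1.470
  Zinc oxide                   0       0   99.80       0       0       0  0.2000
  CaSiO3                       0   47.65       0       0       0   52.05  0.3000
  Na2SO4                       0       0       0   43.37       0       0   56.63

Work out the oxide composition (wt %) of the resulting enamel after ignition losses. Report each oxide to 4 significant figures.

In-progress results are displayed rounded off to 4 significant figures in the working. All internal work holds exact precision from first step to last — exactly one rounding goes into every reported result; all derived quantities are re-derived at exact precision (the yield, totals, glass mass, LOI, the six compositions) using the weight values on 1109 kg of glass exactly as shown in question or answer.
Oxide masses out of the charge:
  Al2O3: 23.51·0.9960 = 23.42 kg
  CaO: 222.4·0.4765 = 106.0 kg
  ZnO: 266.2·0.9980 = 265.7 kg
  Na2O: 126.1·0.4337 = 54.69 kg
  MgO: 432.6·0.3172 + 134.7·0.9853 = 269.9 kg
  SiO2: 432.6·0.6322 + 222.4·0.5205 = 389.2 kg
LOI: 23.51·0.004000 + 432.6·0.05060 + 134.7·0.01470 + 266.2·0.002000 + 222.4·0.003000 + 126.1·0.5663 = 96.57 kg
Net of LOI, the glass mass = 1206 − 96.57 = 1109 kg (= Σ oxide masses)
each oxide over glass, ×100, is wt %

Glass mass = 1109 kg (batch 1206 − LOI 96.57).
Composition: Al2O3 2.112%, CaO 9.556%, ZnO 23.96%, Na2O 4.932%, MgO 24.34%, SiO2 35.10%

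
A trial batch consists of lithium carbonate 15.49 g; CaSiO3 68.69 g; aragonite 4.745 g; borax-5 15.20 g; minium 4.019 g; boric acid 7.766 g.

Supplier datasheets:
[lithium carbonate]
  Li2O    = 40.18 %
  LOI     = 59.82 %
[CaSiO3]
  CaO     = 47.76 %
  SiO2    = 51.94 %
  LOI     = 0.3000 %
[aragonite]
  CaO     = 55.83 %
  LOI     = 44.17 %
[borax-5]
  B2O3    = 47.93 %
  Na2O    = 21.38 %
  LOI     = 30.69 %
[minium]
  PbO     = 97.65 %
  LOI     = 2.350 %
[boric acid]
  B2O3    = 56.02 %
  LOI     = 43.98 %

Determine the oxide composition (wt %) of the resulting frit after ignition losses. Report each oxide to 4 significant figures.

Exact precision is held at all times; in-progress results appear with 4-significant-figure rounding within the worked lines; each reported value includes exactly one rounding; the derived quantities, which include the yield, LOI, net glass mass, the totals, six oxide percentages, are recomputed in exact precision, as quoted within question or answer, from the weighed amounts on 96.17 g of glass.
Oxide masses out of the charge:
  PbO: 4.019·0.9765 = 3.925 g
  B2O3: 15.20·0.4793 + 7.766·0.5602 = 11.64 g
  Na2O: 15.20·0.2138 = 3.250 g
  Li2O: 15.49·0.4018 = 6.224 g
  CaO: 68.69·0.4776 + 4.745·0.5583 = 35.46 g
  SiO2: 68.69·0.5194 = 35.68 g
LOI: 15.49·0.5982 + 68.69·0.003000 + 4.745·0.4417 + 15.20·0.3069 + 4.019·0.02350 + 7.766·0.4398 = 19.74 g
Glass mass = batch − LOI = 115.9 − 19.74 = 96.17 g (consistent with Σ oxide mass)
percent by weight: oxide/glass ×100

Glass mass = 96.17 g (batch 115.9 − LOI 19.74).
Composition: PbO 4.081%, B2O3 12.10%, Na2O 3.379%, Li2O 6.472%, CaO 36.87%, SiO2 37.10%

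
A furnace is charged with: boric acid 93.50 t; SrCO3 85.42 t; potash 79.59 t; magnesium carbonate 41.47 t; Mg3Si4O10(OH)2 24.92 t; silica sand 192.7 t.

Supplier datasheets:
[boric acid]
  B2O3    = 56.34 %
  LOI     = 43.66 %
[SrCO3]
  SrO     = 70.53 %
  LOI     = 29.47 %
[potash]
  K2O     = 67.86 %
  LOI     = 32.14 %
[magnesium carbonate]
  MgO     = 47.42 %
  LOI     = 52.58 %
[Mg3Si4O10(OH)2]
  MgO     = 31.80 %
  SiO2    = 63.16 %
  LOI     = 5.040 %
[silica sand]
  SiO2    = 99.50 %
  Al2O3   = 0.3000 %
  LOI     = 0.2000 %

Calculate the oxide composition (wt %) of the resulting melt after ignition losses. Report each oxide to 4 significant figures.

Glass mass = 402.6 t (batch 517.6 − LOI 115.0).
Composition: B2O3 13.09%, MgO 6.853%, K2O 13.42%, SiO2 51.54%, Al2O3 0.1436%, SrO 14.97%

All internal work runs at full precision end to end — in-progress results appear with 4-significant-digit rounding between the steps. Every reported figure is rounded only once. Derived quantities (LOI, six oxide percentages, net glass mass, yield, the totals) are re-derived in exact precision from the weighed amounts on 402.6 t of glass, precisely as stated by problem or answer.
Oxide masses out of the charge:
  B2O3: 93.50·0.5634 = 52.68 t
  MgO: 41.47·0.4742 + 24.92·0.3180 = 27.59 t
  K2O: 79.59·0.6786 = 54.01 t
  SiO2: 24.92·0.6316 + 192.7·0.9950 = 207.5 t
  Al2O3: 192.7·0.003000 = 0.5781 t
  SrO: 85.42·0.7053 = 60.25 t
LOI: 93.50·0.4366 + 85.42·0.2947 + 79.59·0.3214 + 41.47·0.5258 + 24.92·0.05040 + 192.7·0.002000 = 115.0 t
The glass mass, total less LOI, = 517.6 − 115.0 = 402.6 t (= the summed oxide contributions)
percent share: oxide ÷ glass, ×100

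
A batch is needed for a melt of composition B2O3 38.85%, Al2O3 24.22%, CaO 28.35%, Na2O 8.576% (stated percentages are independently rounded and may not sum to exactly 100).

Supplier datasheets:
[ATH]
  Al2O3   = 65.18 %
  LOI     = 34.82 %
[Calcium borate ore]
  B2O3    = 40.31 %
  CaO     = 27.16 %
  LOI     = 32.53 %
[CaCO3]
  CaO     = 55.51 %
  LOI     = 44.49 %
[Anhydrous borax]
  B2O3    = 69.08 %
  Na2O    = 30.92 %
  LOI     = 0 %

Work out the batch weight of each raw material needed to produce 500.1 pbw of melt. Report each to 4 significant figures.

The intermediate values are printed rounded to four significant digits as written. Each numeric step holds exact precision throughout — every reported result includes exactly one rounding. All derived quantities, which include glass mass, the yield, the totals, four oxide percentages, LOI, are re-derived at full float precision, exactly as printed in either problem or answer, from the weighed amounts for 500.1 pbw of glass.
Target oxide masses per 500.1 pbw melt:
  B2O3: 38.85% × 500.1 = 194.3 pbw
  Al2O3: 24.22% × 500.1 = 121.1 pbw
  CaO: 28.35% × 500.1 = 141.8 pbw
  Na2O: 8.576% × 500.1 = 42.89 pbw
Verifying the oxide balance per the reported batch figures, relative to the basis at hand (delivered sums recover each target exact up to rounding of places):
  B2O3: 244.3·0.4031 + 138.7·0.6908 = 194.3 pbw (target 194.3 pbw)
  Al2O3: 185.8·0.6518 = 121.1 pbw (target 121.1 pbw)
  CaO: 244.3·0.2716 + 135.9·0.5551 = 141.8 pbw (target 141.8 pbw)
  Na2O: 138.7·0.3092 = 42.89 pbw (target 42.89 pbw)
Auditing the glass mass value: total charge less LOI = 500.1 pbw (per-oxide target masses sum to 500.1 pbw; with the basis standing at 500.1 pbw — a pure rounding effect).
Summing the batch: Σ batch = 704.7 pbw; loss to ignition Σ batch·LOI = 204.6 pbw; as yield: glass ÷ batch → 70.96%.

Batch per 500.1 pbw melt:
  ATH: 185.8 pbw
  Calcium borate ore: 244.3 pbw
  CaCO3: 135.9 pbw
  Anhydrous borax: 138.7 pbw
Total batch = 704.7 pbw; LOI loss = 204.6 pbw; yield = 70.96%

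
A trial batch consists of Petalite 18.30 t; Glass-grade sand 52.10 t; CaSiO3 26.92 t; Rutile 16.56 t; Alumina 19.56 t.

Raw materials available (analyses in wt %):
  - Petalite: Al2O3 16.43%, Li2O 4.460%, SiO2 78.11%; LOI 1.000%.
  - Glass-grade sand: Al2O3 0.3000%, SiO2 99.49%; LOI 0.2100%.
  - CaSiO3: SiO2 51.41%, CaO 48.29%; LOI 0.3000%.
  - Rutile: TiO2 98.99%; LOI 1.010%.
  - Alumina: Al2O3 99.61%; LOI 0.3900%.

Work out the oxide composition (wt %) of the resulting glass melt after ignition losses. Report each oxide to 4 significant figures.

Glass mass = 132.8 t (batch 133.4 − LOI 0.6167).
Composition: Al2O3 17.05%, Li2O 0.6145%, TiO2 12.34%, SiO2 60.21%, CaO 9.787%

In-progress results are shown, rounded to four significant figures, on the page; each numeric step runs at exact precision end to end; a single rounding finalizes every reported figure. The derived quantities are computed in full float precision (LOI, net glass mass, the totals, five oxide percentages, the yield) from the weighed amounts per 132.8 t of glass as set out in the problem or answer text.
What the batch supplies per oxide:
  Al2O3: 18.30·0.1643 + 52.10·0.003000 + 19.56·0.9961 = 22.65 t
  Li2O: 18.30·0.04460 = 0.8162 t
  TiO2: 16.56·0.9899 = 16.39 t
  SiO2: 18.30·0.7811 + 52.10·0.9949 + 26.92·0.5141 = 79.97 t
  CaO: 26.92·0.4829 = 13.00 t
LOI: 18.30·0.01000 + 52.10·0.002100 + 26.92·0.003000 + 16.56·0.01010 + 19.56·0.003900 = 0.6167 t
batch − LOI leaves glass = 133.4 − 0.6167 = 132.8 t (= the summed oxide contributions)
oxide / glass × 100 gives the wt %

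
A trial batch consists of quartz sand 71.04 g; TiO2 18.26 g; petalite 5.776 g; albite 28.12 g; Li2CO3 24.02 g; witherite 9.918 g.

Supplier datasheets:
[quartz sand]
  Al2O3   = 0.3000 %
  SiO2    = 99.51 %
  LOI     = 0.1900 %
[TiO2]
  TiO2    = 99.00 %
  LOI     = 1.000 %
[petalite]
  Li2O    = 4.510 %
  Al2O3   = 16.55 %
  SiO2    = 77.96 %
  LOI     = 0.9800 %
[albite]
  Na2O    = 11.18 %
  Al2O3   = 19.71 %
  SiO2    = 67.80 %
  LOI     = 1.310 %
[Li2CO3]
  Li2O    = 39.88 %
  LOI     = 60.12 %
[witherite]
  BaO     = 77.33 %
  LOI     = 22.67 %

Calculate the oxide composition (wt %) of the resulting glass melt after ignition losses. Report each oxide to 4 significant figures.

In-progress results are shown rounded to 4 significant digits in the printout. Every computation keeps exact precision at all times. Exactly one rounding lands on every reported figure — all derived quantities are carried starting from the weights on 139.7 g of glass in full precision (totals, six oxide percentages, net glass mass, LOI, yield), precisely as stated by the problem or answer text.
Mass of each oxide from the mix:
  Na2O: 28.12·0.1118 = 3.144 g
  Li2O: 5.776·0.04510 + 24.02·0.3988 = 9.840 g
  BaO: 9.918·0.7733 = 7.670 g
  Al2O3: 71.04·0.003000 + 5.776·0.1655 + 28.12·0.1971 = 6.712 g
  TiO2: 18.26·0.9900 = 18.08 g
  SiO2: 71.04·0.9951 + 5.776·0.7796 + 28.12·0.6780 = 94.26 g
LOI: 71.04·0.001900 + 18.26·0.01000 + 5.776·0.009800 + 28.12·0.01310 + 24.02·0.6012 + 9.918·0.2267 = 17.43 g
Resulting glass, batch − LOI: 157.1 − 17.43 = 139.7 g (= the summed oxide contributions)
percent by weight: oxide/glass ×100

Glass mass = 139.7 g (batch 157.1 − LOI 17.43).
Composition: Na2O 2.250%, Li2O 7.043%, BaO 5.490%, Al2O3 4.804%, TiO2 12.94%, SiO2 67.47%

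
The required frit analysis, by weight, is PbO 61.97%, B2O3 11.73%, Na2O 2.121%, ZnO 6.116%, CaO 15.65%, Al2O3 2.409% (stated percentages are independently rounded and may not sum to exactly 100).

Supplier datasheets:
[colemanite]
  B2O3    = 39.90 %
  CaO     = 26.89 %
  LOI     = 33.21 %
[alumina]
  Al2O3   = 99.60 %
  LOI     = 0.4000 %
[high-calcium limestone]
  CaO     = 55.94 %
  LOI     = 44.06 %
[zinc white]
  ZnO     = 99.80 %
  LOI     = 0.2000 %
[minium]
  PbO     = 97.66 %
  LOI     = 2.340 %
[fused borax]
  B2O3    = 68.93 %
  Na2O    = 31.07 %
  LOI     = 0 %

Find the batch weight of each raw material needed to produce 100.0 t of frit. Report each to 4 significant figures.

All arithmetic holds exact precision in all steps. Mid-chain values are shown, rounded to 4 significant figures, between the steps. Each reported figure is rounded a single time; derived quantities are recomputed from the weighed amounts for 100.0 t of glass in exact precision (LOI, glass mass, the totals, yield, the six compositions), as quoted within question or answer.
Oxide-by-oxide targets in 100.0 t frit:
  PbO: 61.97% × 100.0 = 61.97 t
  B2O3: 11.73% × 100.0 = 11.73 t
  Na2O: 2.121% × 100.0 = 2.121 t
  ZnO: 6.116% × 100.0 = 6.116 t
  CaO: 15.65% × 100.0 = 15.65 t
  Al2O3: 2.409% × 100.0 = 2.409 t
Verifying the oxide balance per the reported batch figures, per the basis as stated (delivered sums recover each target once rounding is allowed for):
  PbO: 63.45·0.9766 = 61.97 t (target 61.97 t)
  B2O3: 17.61·0.3990 + 6.827·0.6893 = 11.73 t (target 11.73 t)
  Na2O: 6.827·0.3107 = 2.121 t (target 2.121 t)
  ZnO: 6.128·0.9980 = 6.116 t (target 6.116 t)
  CaO: 17.61·0.2689 + 19.51·0.5594 = 15.65 t (target 15.65 t)
  Al2O3: 2.419·0.9960 = 2.409 t (target 2.409 t)
Glass-mass bookkeeping: net batch after ignition = 99.99 t (summing oxide targets gives 100.0 t; basis as stated: 100.0 t — any gap is answer rounding).
Batch grand total — Σ batch = 115.9 t; LOI removed, Σ of batch·LOI: 15.95 t; as yield: glass ÷ batch → 86.24%.

Batch per 100.0 t frit:
  colemanite: 17.61 t
  alumina: 2.419 t
  high-calcium limestone: 19.51 t
  zinc white: 6.128 t
  minium: 63.45 t
  fused borax: 6.827 t
Total batch = 115.9 t; LOI loss = 15.95 t; yield = 86.24%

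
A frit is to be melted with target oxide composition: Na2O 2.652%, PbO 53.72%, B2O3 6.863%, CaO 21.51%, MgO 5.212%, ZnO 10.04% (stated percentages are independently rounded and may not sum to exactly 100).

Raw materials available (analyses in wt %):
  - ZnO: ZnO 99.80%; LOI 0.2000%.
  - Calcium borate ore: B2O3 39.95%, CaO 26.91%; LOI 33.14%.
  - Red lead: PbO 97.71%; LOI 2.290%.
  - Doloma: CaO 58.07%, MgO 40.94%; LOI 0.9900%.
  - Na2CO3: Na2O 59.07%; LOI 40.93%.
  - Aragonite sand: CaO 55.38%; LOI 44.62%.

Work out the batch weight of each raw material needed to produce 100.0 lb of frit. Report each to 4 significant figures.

Batch per 100.0 lb frit:
  ZnO: 10.06 lb
  Calcium borate ore: 17.18 lb
  Red lead: 54.98 lb
  Doloma: 12.73 lb
  Na2CO3: 4.490 lb
  Aragonite sand: 17.14 lb
Total batch = 116.6 lb; LOI loss = 16.58 lb; yield = 85.77%

Each numeric step carries full float precision at each step — values along the way are shown, rounded to four significant figures, between the steps. Each reported number is rounded exactly once — derived quantities, including the six compositions, the totals, net glass mass, ignition loss, yield, are re-derived starting from the weights for 100.0 lb of glass in exact precision as set out in question or answer.
Target oxide masses per 100.0 lb frit:
  Na2O: 2.652% × 100.0 = 2.652 lb
  PbO: 53.72% × 100.0 = 53.72 lb
  B2O3: 6.863% × 100.0 = 6.863 lb
  CaO: 21.51% × 100.0 = 21.51 lb
  MgO: 5.212% × 100.0 = 5.212 lb
  ZnO: 10.04% × 100.0 = 10.04 lb
Balance tally, oxide-wise, per the reported batch figures, at the basis given (target by target, the sums agree within answer rounding):
  Na2O: 4.490·0.5907 = 2.652 lb (target 2.652 lb)
  PbO: 54.98·0.9771 = 53.72 lb (target 53.72 lb)
  B2O3: 17.18·0.3995 = 6.863 lb (target 6.863 lb)
  CaO: 17.18·0.2691 + 12.73·0.5807 + 17.14·0.5538 = 21.51 lb (target 21.51 lb)
  MgO: 12.73·0.4094 = 5.212 lb (target 5.212 lb)
  ZnO: 10.06·0.9980 = 10.04 lb (target 10.04 lb)
Glass-mass sanity pass: whole batch net of LOI = 100.0 lb (the Σ of target masses is 100.0 lb; stated basis 100.0 lb — rounding explains the deltas).
Batch total: Σ batch = 116.6 lb; ignition loss, Σ(batch × LOI) = 16.58 lb; yield, glass over the total, = 85.77%.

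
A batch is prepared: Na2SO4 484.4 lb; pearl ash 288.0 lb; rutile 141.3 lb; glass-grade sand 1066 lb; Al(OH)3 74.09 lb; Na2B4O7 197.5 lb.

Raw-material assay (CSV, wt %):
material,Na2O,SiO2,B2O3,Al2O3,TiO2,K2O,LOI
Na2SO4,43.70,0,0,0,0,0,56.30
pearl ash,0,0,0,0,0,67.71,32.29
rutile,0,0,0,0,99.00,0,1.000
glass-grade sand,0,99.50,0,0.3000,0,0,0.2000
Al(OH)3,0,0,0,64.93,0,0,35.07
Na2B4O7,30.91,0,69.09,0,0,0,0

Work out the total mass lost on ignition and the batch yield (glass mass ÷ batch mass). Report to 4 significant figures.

LOI loss = 395.2 lb; glass = 1856 lb; yield = 82.44%

Each numeric step keeps full float precision from first step to last — values along the way are displayed, with 4-significant-digit rounding, as written. Every reported result is rounded exactly once; derived quantities, including net glass mass, the yield, totals, LOI, the six compositions, are carried using the weight values for 1856 lb of glass at full precision, precisely as stated by the problem or the answer.
Per-material ignition loss:
  Na2SO4: 484.4 × 0.5630 = 272.7 lb
  pearl ash: 288.0 × 0.3229 = 93.00 lb
  rutile: 141.3 × 0.01000 = 1.413 lb
  glass-grade sand: 1066 × 0.002000 = 2.132 lb
  Al(OH)3: 74.09 × 0.3507 = 25.98 lb
  Na2B4O7: 197.5 × 0 = 0 lb
Total LOI = 395.2 lb
Glass = batch − LOI = 2251 − 395.2 = 1856 lb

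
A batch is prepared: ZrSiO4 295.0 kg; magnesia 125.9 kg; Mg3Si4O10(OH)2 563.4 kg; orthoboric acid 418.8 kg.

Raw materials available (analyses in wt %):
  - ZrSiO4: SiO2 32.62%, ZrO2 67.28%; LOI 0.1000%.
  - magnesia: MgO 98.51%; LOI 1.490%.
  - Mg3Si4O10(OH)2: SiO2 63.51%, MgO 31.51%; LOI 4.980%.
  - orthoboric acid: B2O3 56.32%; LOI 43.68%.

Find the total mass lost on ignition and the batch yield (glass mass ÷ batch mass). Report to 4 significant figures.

Full precision is kept through the solve. Intermediates are displayed rounded to four significant digits in the printout. A single rounding finalizes every reported value; the derived quantities are carried using the weight values per 1190 kg of glass at exact precision (LOI, totals, net glass mass, the four compositions, yield) precisely as stated by either problem or answer.
Material-by-material LOI:
  ZrSiO4: 295.0 × 0.001000 = 0.2950 kg
  magnesia: 125.9 × 0.01490 = 1.876 kg
  Mg3Si4O10(OH)2: 563.4 × 0.04980 = 28.06 kg
  orthoboric acid: 418.8 × 0.4368 = 182.9 kg
Total LOI = 213.2 kg
Glass = batch − LOI = 1403 − 213.2 = 1190 kg

LOI loss = 213.2 kg; glass = 1190 kg; yield = 84.81%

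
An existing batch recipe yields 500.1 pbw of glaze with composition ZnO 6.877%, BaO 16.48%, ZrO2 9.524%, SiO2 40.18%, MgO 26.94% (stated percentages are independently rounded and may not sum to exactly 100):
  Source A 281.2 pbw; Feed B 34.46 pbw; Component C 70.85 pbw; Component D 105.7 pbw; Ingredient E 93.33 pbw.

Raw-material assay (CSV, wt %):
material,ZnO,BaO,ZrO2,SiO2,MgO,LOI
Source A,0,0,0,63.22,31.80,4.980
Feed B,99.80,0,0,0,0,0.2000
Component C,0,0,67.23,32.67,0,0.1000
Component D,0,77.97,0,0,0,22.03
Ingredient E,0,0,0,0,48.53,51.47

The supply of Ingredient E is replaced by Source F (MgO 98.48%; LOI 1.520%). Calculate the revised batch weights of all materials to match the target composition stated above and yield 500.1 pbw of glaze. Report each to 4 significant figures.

Revised batch per 500.1 pbw glaze:
  Source A: 281.2 pbw
  Feed B: 34.46 pbw
  Component C: 70.85 pbw
  Component D: 105.7 pbw
  Source F: 45.99 pbw
Total batch = 538.2 pbw; LOI loss = 38.13 pbw

Rounding to 4 significant figures applies to each working value as printed; all internal work keeps full float precision at each step — every reported figure is rounded only once — derived quantities, which include net glass mass, yield, totals, LOI, the five compositions, are re-derived at full precision, exactly as printed in either problem or answer, using the weight values on 500.1 pbw of glass.
Target oxide masses per 500.1 pbw glaze:
  ZnO: 6.877% × 500.1 = 34.39 pbw
  BaO: 16.48% × 500.1 = 82.42 pbw
  ZrO2: 9.524% × 500.1 = 47.63 pbw
  SiO2: 40.18% × 500.1 = 200.9 pbw
  MgO: 26.94% × 500.1 = 134.7 pbw
Balance tally, oxide-wise, using the reported weights, per the basis as stated (summed amounts equal target values given rounding of the digits):
  ZnO: 34.46·0.9980 = 34.39 pbw (target 34.39 pbw)
  BaO: 105.7·0.7797 = 82.41 pbw (target 82.42 pbw)
  ZrO2: 70.85·0.6723 = 47.63 pbw (target 47.63 pbw)
  SiO2: 281.2·0.6322 + 70.85·0.3267 = 200.9 pbw (target 200.9 pbw)
  MgO: 281.2·0.3180 + 45.99·0.9848 = 134.7 pbw (target 134.7 pbw)
Glass mass check: total charge less LOI = 500.1 pbw (per-oxide target masses sum to 500.1 pbw; the stated basis being 500.1 pbw — rounding explains the deltas).
Adding the batch up: Σ batch = 538.2 pbw; loss to ignition Σ batch·LOI = 38.13 pbw; yield: glass divided by total = 92.92%.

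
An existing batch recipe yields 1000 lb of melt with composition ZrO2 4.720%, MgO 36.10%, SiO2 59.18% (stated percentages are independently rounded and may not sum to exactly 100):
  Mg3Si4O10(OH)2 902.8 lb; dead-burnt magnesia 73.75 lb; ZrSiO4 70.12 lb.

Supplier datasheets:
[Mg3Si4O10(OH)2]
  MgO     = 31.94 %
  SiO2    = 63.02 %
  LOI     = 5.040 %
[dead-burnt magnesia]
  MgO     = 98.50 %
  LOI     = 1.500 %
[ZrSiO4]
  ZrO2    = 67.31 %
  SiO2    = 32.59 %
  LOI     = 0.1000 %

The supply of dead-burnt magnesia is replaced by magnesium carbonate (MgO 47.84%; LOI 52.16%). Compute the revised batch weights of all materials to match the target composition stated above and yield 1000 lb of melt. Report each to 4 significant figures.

Revised batch per 1000 lb melt:
  Mg3Si4O10(OH)2: 902.8 lb
  magnesium carbonate: 151.8 lb
  ZrSiO4: 70.12 lb
Total batch = 1125 lb; LOI loss = 124.8 lb

Intermediates appear rounded to 4 significant figures alongside each step; the working math keeps full float precision all the way through. Each reported number takes a single rounding; all derived quantities (totals, ignition loss, the yield, net glass mass, three oxide percentages) are rebuilt at exact precision using the weight values at 1000 lb of glass exactly as printed in the problem or answer text.
Per-oxide target masses for 1000 lb melt:
  ZrO2: 4.720% × 1000 = 47.20 lb
  MgO: 36.10% × 1000 = 361.0 lb
  SiO2: 59.18% × 1000 = 591.8 lb
Oxide-by-oxide audit on the weights just shown, on the stated basis (sum by sum, the targets are met exact up to rounding of places):
  ZrO2: 70.12·0.6731 = 47.20 lb (target 47.20 lb)
  MgO: 902.8·0.3194 + 151.8·0.4784 = 361.0 lb (target 361.0 lb)
  SiO2: 902.8·0.6302 + 70.12·0.3259 = 591.8 lb (target 591.8 lb)
Consistency of the glass mass: the batch minus its LOI: 1000 lb (per-oxide target masses sum to 1000 lb; against the stated basis, 1000 lb — gaps are rounding artifacts).
Summing the batch: Σ batch = 1125 lb; ignition loss, Σ(batch × LOI) = 124.8 lb; yield: glass divided by total = 88.91%.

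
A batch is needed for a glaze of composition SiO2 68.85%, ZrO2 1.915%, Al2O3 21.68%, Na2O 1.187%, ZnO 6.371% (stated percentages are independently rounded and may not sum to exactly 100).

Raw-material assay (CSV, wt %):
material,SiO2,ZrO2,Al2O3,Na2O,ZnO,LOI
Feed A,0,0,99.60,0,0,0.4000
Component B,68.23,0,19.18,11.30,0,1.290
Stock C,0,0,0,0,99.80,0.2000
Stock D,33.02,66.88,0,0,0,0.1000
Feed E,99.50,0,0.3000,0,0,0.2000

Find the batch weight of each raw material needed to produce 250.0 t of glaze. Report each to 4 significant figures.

Batch per 250.0 t glaze:
  Feed A: 48.90 t
  Component B: 26.26 t
  Stock C: 15.96 t
  Stock D: 7.158 t
  Feed E: 152.6 t
Total batch = 250.9 t; LOI loss = 0.8786 t; yield = 99.65%

The working math holds full precision throughout; the intermediate values are shown rounded to four significant figures in the working — a single rounding produces every reported result. All derived quantities are carried from the weighed amounts per 250.0 t of glass in full precision (totals, net glass mass, the yield, the five compositions, LOI) exactly as printed in question or answer.
Target oxide masses per 250.0 t glaze:
  SiO2: 68.85% × 250.0 = 172.1 t
  ZrO2: 1.915% × 250.0 = 4.788 t
  Al2O3: 21.68% × 250.0 = 54.20 t
  Na2O: 1.187% × 250.0 = 2.968 t
  ZnO: 6.371% × 250.0 = 15.93 t
A balance pass over the oxides, working from each reported weight, for the quoted basis mass (summed amounts equal target values inside rounding margins):
  SiO2: 26.26·0.6823 + 7.158·0.3302 + 152.6·0.9950 = 172.1 t (target 172.1 t)
  ZrO2: 7.158·0.6688 = 4.787 t (target 4.788 t)
  Al2O3: 48.90·0.9960 + 26.26·0.1918 + 152.6·0.003000 = 54.20 t (target 54.20 t)
  Na2O: 26.26·0.1130 = 2.967 t (target 2.968 t)
  ZnO: 15.96·0.9980 = 15.93 t (target 15.93 t)
Mass balance on the glass: total batch − LOI = 250.0 t (the Σ of target masses is 250.0 t; versus the stated basis of 250.0 t — rounding explains the deltas).
Batch total: Σ batch = 250.9 t; the LOI term Σ batch·LOI equals 0.8786 t; yield = glass ÷ total batch = 99.65%.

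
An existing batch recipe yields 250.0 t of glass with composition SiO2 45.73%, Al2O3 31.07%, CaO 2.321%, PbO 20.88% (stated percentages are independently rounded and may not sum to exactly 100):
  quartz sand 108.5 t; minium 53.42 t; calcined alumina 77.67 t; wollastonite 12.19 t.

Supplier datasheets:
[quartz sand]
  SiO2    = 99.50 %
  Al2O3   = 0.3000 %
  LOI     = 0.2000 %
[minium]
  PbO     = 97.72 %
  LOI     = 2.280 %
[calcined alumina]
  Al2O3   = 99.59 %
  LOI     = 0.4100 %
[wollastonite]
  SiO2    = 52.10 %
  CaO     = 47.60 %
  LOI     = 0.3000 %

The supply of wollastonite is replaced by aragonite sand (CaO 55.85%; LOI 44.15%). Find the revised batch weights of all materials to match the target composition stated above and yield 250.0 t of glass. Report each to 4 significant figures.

Exact precision is kept through the solve; values along the way are displayed, with 4-significant-digit rounding, within the worked lines; a single rounding completes every reported number. All derived quantities, including yield, totals, the four compositions, glass mass, LOI, are rebuilt from the batch weights per 250.0 t of glass in full precision, precisely as stated by the problem or answer text.
Oxide mass targets, per 250.0 t glass:
  SiO2: 45.73% × 250.0 = 114.3 t
  Al2O3: 31.07% × 250.0 = 77.68 t
  CaO: 2.321% × 250.0 = 5.802 t
  PbO: 20.88% × 250.0 = 52.20 t
Balance tally, oxide-wise, applying the batch weights above, relative to the basis at hand (target by target, the sums agree net of answer rounding effects):
  SiO2: 114.9·0.9950 = 114.3 t (target 114.3 t)
  Al2O3: 114.9·0.003000 + 77.65·0.9959 = 77.68 t (target 77.68 t)
  CaO: 10.39·0.5585 = 5.803 t (target 5.802 t)
  PbO: 53.42·0.9772 = 52.20 t (target 52.20 t)
The glass-mass cross-check: batch Σ − ignition loss = 250.0 t (oxide target masses add up to 250.0 t; basis as stated: 250.0 t — a pure rounding effect).
Summing the batch: Σ batch = 256.4 t; Σ batch·LOI gives LOI loss = 6.353 t; yield, glass over the total, = 97.52%.

Revised batch per 250.0 t glass:
  quartz sand: 114.9 t
  minium: 53.42 t
  calcined alumina: 77.65 t
  aragonite sand: 10.39 t
Total batch = 256.4 t; LOI loss = 6.353 t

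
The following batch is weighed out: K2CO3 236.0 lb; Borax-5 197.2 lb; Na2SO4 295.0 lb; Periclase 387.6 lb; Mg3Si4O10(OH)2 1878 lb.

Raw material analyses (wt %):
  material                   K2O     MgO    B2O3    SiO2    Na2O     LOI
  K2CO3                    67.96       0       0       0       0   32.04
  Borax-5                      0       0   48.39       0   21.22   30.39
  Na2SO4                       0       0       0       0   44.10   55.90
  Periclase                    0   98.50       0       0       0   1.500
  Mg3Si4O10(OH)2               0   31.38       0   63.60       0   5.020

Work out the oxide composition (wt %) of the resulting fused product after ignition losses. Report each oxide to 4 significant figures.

Glass mass = 2593 lb (batch 2994 − LOI 400.5).
Composition: K2O 6.185%, MgO 37.45%, B2O3 3.680%, SiO2 46.06%, Na2O 6.630%

In-progress results are displayed (rounded to four significant figures) in the working. Exact precision is maintained all the way through — each reported result carries a single rounding — the derived quantities are re-derived in full float precision (five oxide percentages, the totals, glass mass, yield, ignition loss) from the batch weights on 2593 lb of glass, as quoted within problem or answer.
Oxide-by-oxide delivered mass:
  K2O: 236.0·0.6796 = 160.4 lb
  MgO: 387.6·0.9850 + 1878·0.3138 = 971.1 lb
  B2O3: 197.2·0.4839 = 95.43 lb
  SiO2: 1878·0.6360 = 1194 lb
  Na2O: 197.2·0.2122 + 295.0·0.4410 = 171.9 lb
LOI: 236.0·0.3204 + 197.2·0.3039 + 295.0·0.5590 + 387.6·0.01500 + 1878·0.05020 = 400.5 lb
Glass = total batch minus LOI = 2994 − 400.5 = 2593 lb (= Σ oxide masses)
wt % = 100 × oxide mass / glass mass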